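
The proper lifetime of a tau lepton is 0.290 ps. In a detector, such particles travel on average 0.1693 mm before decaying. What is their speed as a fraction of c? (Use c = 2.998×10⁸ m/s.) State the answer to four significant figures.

0.8896c

Let x = d/(cτ) = 1.693×10^-4 m / (2.998×10⁸ m/s × 2.900×10^-13 s) = 1.9473. Since d = βγcτ, x = βγ = β/√(1−β²).
Solving: β² = x²/(1+x²) = 3.79198/4.79198 = 0.791318, so β = 0.8896.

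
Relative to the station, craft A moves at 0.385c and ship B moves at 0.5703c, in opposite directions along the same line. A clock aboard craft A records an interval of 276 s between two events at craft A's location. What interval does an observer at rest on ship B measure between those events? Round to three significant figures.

Speed of craft A in ship B's frame: u = (v_A + v_B)/(1 + v_A v_B/c²) = (0.385 + 0.5703)/(1 + 0.385×0.5703) = 0.9553/1.2195655 = 0.78331; |u| = 0.78331c.
At |u| = 0.78331c, γ = (1 − 0.613575)^(−1/2) = 1.6087.
Craft A's interval is proper; time dilation gives Δt_B = γΔτ = 1.6087 × 276 s = 444 s.

444 s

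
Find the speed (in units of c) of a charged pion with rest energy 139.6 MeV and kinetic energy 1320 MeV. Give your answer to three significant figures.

0.995c

K = (γ−1)mc², so γ = 1 + 1320/139.6 = 10.456.
Then v/c = √(1 − γ⁻²) = √(1 − 0.00914679) = √0.99085321 = 0.995.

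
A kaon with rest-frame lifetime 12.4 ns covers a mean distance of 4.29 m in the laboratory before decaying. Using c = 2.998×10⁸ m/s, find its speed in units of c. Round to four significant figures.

Lab distance = (lab lifetime)·v = γτ·βc, so βγ = d/(cτ) = 4.290/(2.998×10⁸ × 1.240×10^-8) = 1.154.
With βγ = 1.154: γ² = 1 + (βγ)² = 2.33172, and β = (βγ)/γ = 1.154/1.527 = 0.7557.

0.7557c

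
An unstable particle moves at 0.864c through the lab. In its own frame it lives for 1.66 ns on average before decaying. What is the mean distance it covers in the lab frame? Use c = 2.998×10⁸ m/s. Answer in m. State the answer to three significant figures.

0.854 m

With β = 0.864, γ = 1/√(1 − 0.864²) = 1/√0.253504 = 1.9861.
Lab-frame lifetime: Δt = γτ = 1.9861 × 1.66 ns = 3.2969 ns.
Distance: d = vΔt = 0.864 × 2.998×10⁸ m/s × 3.2969×10^-9 s = 0.854 m.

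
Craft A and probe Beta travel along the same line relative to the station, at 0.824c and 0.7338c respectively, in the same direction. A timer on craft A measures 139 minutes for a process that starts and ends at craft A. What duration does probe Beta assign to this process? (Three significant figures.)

143 minutes

The velocity of craft A relative to probe Beta is (0.824 − 0.7338)c / (1 − 0.824×0.7338) = 0.22815c; relative speed 0.22815c.
γ for this relative speed: γ = 1/√(1 − 0.0520524) = 1.0271.
The clock on craft A records proper time, so probe Beta measures Δt = γΔτ = 1.0271 × 139 = 143 minutes.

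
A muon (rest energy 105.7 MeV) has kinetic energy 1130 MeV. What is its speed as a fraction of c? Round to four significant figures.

K = (γ−1)mc², so γ = 1 + 1130/105.7 = 11.691.
Then v/c = √(1 − γ⁻²) = √(1 − 0.00731639) = √0.99268361 = 0.9963.

0.9963c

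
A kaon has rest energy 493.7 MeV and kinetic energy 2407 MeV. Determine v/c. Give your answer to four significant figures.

K = (γ−1)mc², so γ = 1 + 2407/493.7 = 5.8754.
Then v/c = √(1 − γ⁻²) = √(1 − 0.0289684) = √0.9710316 = 0.9854.

0.9854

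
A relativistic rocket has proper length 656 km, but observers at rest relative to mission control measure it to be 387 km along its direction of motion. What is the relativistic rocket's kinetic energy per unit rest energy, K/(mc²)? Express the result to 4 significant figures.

γ = L₀/L = 656/387 = 1.69509.
Since K = (γ−1)mc², K/(mc²) = 1.69509 − 1 = 0.6951.

0.6951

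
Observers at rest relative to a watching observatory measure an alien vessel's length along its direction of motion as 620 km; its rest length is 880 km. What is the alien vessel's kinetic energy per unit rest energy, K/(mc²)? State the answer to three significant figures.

γ = L₀/L = 880/620 = 1.41935.
Since K = (γ−1)mc², K/(mc²) = 1.41935 − 1 = 0.419.

0.419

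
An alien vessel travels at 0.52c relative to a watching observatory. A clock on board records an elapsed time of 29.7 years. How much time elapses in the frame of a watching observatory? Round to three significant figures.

With β = 0.52, γ = 1/√(1 − 0.52²) = 1/√0.7296 = 1.1707.
Time dilation: Δt = γ·Δτ = 1.1707 × 29.7 = 34.8 years.

34.8 years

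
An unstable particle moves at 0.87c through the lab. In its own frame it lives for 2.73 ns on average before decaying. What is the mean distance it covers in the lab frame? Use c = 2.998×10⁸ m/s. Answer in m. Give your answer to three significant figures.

Lorentz factor: γ = (1 − 0.7569)^(−1/2) = 2.0282.
Lab-frame lifetime: Δt = γτ = 2.0282 × 2.73 ns = 5.537 ns.
Distance: d = vΔt = 0.87 × 2.998×10⁸ m/s × 5.5370×10^-9 s = 1.44 m.

1.44 m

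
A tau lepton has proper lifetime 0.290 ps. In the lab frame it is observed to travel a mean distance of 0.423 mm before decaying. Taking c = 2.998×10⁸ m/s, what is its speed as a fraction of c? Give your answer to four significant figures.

0.9795c

Let x = d/(cτ) = 4.230×10^-4 m / (2.998×10⁸ m/s × 2.900×10^-13 s) = 4.8653. Since d = βγcτ, x = βγ = β/√(1−β²).
Solving: β² = x²/(1+x²) = 23.6711/24.6711 = 0.959467, so β = 0.9795.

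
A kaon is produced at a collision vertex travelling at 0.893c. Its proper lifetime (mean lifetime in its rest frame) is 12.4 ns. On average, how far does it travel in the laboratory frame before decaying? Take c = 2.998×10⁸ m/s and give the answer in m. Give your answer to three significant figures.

β² = 0.797449, so γ = 1/√0.202551 = 2.2219.
Lab-frame lifetime: Δt = γτ = 2.2219 × 12.4 ns = 27.552 ns.
Distance: d = vΔt = 0.893 × 2.998×10⁸ m/s × 2.7552×10^-8 s = 7.38 m.

7.38 m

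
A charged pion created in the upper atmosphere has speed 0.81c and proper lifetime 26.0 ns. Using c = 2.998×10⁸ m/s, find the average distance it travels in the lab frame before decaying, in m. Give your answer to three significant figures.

γ = 1/√(1 − β²) = 1/√(1 − 0.6561) = 1/√0.3439 = 1/0.58643 = 1.7052.
Lab-frame lifetime: Δt = γτ = 1.7052 × 26.0 ns = 44.335 ns.
Distance: d = vΔt = 0.81 × 2.998×10⁸ m/s × 4.4335×10^-8 s = 10.8 m.

10.8 m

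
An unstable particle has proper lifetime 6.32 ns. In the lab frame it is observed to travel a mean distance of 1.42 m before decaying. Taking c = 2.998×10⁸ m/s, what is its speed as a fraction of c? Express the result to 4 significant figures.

0.5997c

d = βγcτ ⇒ βγ = d/(cτ) = 1.420 m / (1.894736 m) = 0.74944.
β = (βγ)/√(1+(βγ)²) = 0.74944/√1.56166 = 0.5997.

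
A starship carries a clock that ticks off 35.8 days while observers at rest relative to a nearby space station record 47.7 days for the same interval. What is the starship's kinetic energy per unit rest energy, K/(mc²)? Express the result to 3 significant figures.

The time-dilation ratio gives γ = 47.7/35.8 = 1.3324.
Since K = (γ−1)mc², K/(mc²) = 1.3324 − 1 = 0.332.

0.332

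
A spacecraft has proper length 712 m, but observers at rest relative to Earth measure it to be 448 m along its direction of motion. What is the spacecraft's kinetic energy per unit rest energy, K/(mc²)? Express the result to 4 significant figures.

0.5893

Length contraction gives γ = L₀/L = 712/448 = 1.58929.
Since K = (γ−1)mc², K/(mc²) = 1.58929 − 1 = 0.5893.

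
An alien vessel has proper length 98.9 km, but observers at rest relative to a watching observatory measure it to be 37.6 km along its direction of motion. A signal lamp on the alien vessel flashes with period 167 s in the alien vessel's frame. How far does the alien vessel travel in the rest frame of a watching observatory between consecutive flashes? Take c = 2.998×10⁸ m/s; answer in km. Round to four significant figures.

1.218×10^8 km

Length contraction gives γ = L₀/L = 98.9/37.6 = 2.63032.
β = √(1 − 1/γ²) = 0.92491. Lab-frame period = γτ = 2.63032×167 s = 439.26 s. Distance = βc × γτ = 0.92491 × 2.998×10⁸ m/s × 439.26 s = 1.2180×10^11 m = 1.218×10^8 km.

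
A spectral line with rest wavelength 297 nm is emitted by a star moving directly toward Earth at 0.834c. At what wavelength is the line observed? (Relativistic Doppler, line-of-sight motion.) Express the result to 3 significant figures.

Relativistic Doppler for wavelength: λ_obs = λ_src · √((1−β)/(1+β)).
With β = 0.834: factor = √(0.166/1.834) = 0.30085.
λ_obs = 297 × 0.30085 = 89.4 nm.

89.4 nm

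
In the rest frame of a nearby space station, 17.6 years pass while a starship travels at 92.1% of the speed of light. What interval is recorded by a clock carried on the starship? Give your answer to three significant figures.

6.86 years

Lorentz factor: γ = (1 − 0.848241)^(−1/2) = 2.567.
The moving clock records proper time: Δτ = Δt/γ = 17.6/2.567 = 6.86 years.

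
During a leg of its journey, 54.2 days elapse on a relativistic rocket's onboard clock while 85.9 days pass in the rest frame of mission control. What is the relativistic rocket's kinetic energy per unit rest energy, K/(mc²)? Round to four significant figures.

0.5849

From Δt = γΔτ: γ = 85.9/54.2 = 1.58487.
Since K = (γ−1)mc², K/(mc²) = 1.58487 − 1 = 0.5849.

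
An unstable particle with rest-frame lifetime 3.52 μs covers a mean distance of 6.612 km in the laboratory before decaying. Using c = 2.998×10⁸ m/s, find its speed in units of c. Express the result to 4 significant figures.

d = βγcτ ⇒ βγ = d/(cτ) = 6612 m / (1055.296 m) = 6.2655.
β = (βγ)/√(1+(βγ)²) = 6.2655/√40.2565 = 0.9875.

0.9875c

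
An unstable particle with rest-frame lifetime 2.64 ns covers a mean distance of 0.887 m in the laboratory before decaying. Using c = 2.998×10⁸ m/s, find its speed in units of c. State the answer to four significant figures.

d = βγcτ ⇒ βγ = d/(cτ) = 0.8870 m / (0.791472 m) = 1.1207.
β = (βγ)/√(1+(βγ)²) = 1.1207/√2.25597 = 0.7461.

0.7461c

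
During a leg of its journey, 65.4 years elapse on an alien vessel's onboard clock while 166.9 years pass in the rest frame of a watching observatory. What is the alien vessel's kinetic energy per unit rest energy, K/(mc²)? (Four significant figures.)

From Δt = γΔτ: γ = 166.9/65.4 = 2.55199.
K/(mc²) = γ − 1 = 2.55199 − 1 = 1.552.

1.552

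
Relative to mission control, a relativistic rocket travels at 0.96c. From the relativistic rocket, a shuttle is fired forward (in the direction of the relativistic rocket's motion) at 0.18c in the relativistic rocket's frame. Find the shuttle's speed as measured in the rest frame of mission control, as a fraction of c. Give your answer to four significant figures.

In units of c, u = (u' + v)/(1 + u'v) with u' = 0.18 and v = 0.96.
Numerator: 0.18 + 0.96 = 1.14. Denominator: 1 + (0.18)(0.96) = 1.1728.
u = 1.14/1.1728 = 0.97203, so the speed is 0.9720c.

0.9720c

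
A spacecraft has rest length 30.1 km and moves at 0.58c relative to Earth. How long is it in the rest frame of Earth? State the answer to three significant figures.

24.5 km

β² = 0.3364, so γ = 1/√0.6636 = 1.2276.
Length contraction: L = L₀/γ = 30.1/1.2276 = 24.5 km.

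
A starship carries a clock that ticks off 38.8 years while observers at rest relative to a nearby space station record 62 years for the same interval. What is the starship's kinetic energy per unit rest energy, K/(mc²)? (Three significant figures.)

The time-dilation ratio gives γ = 62/38.8 = 1.59794.
K/(mc²) = γ − 1 = 1.59794 − 1 = 0.598.

0.598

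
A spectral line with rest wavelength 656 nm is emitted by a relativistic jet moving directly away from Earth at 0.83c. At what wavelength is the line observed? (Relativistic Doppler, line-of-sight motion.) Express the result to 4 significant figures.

Relativistic Doppler for wavelength: λ_obs = λ_src · √((1+β)/(1−β)).
With β = 0.83: factor = √(1.83/0.17) = 3.281.
λ_obs = 656 × 3.281 = 2152 nm.

2152 nm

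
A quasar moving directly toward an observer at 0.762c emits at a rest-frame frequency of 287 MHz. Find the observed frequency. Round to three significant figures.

781 MHz

Relativistic Doppler (source moving toward): f_obs = f_src · √((1+β)/(1−β)).
With β = 0.762: factor = √(1.762/0.238) = 2.7209.
f_obs = 287 × 2.7209 = 781 MHz.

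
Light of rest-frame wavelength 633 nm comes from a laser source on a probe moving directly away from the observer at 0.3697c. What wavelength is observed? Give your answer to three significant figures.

Relativistic Doppler for wavelength: λ_obs = λ_src · √((1+β)/(1−β)).
With β = 0.3697: factor = √(1.3697/0.6303) = 1.4741.
λ_obs = 633 × 1.4741 = 933 nm.

933 nm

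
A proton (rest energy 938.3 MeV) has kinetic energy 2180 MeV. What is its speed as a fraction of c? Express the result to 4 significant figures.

γ = 1 + K/(mc²) = 1 + 2180/938.3 = 3.3234.
β = √(1 − 1/γ²) = √(1 − 0.0905388) = √0.9094612 = 0.9537.

0.9537c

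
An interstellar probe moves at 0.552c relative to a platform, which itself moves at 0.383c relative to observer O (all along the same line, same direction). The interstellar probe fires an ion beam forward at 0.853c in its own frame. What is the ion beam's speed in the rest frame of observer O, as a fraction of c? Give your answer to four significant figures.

0.9798c

Compose velocities in two stages. Stage 1 (into S'): u₁ = (0.853+0.552)/(1+0.853×0.552) = 0.95523.
Stage 2 (into S): u = (0.95523+0.383)/(1+0.95523×0.383) = 0.97978, so the speed is 0.9798c.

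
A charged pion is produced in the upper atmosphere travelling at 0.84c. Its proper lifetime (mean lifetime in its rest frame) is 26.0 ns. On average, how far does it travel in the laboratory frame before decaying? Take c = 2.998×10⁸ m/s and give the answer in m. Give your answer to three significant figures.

β² = 0.7056, so γ = 1/√0.2944 = 1.843.
Lab-frame lifetime: Δt = γτ = 1.843 × 26.0 ns = 47.918 ns.
Distance: d = vΔt = 0.84 × 2.998×10⁸ m/s × 4.7918×10^-8 s = 12.1 m.

12.1 m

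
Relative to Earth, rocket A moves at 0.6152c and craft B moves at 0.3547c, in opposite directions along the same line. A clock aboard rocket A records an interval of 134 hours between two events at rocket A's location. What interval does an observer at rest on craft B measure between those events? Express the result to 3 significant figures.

The velocity of rocket A relative to craft B is (0.6152 + 0.3547)c / (1 + 0.6152×0.3547) = 0.79617c; relative speed 0.79617c.
γ for this relative speed: γ = 1/√(1 − 0.633887) = 1.6527.
The clock on rocket A records proper time, so craft B measures Δt = γΔτ = 1.6527 × 134 = 221 hours.

221 hours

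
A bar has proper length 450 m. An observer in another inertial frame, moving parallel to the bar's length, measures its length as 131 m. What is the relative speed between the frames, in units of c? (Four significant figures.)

Length contraction gives γ = L₀/L = 450/131 = 3.4351.
β = √(1 − 1/γ²) = √0.915254 = 0.9567.

0.9567c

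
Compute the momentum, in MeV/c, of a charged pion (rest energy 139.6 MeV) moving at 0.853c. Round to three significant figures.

228 MeV/c

γ = 1/√(1 − β²) = 1/√(1 − 0.727609) = 1/√0.272391 = 1/0.521911 = 1.916.
Momentum: p = γβ·mc = 1.916 × 0.853 × 139.6 MeV/c = 228 MeV/c.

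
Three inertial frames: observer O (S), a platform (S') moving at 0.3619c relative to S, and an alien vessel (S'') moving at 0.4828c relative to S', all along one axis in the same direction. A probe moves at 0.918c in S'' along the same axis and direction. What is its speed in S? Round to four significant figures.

First combine the probe and alien vessel (S''→S'): u₁ = (0.918 + 0.4828)/(1 + 0.918×0.4828) = 1.4008/1.4432104 = 0.97061.
Then combine with the platform (S'→S): u = (0.97061 + 0.3619)/(1 + 0.97061×0.3619) = 1.33251/1.351263759 = 0.98612.

0.9861c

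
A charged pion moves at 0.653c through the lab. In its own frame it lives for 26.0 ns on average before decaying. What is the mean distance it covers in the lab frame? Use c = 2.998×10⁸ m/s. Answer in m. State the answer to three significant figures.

γ = 1/√(1 − β²) = 1/√(1 − 0.426409) = 1/√0.573591 = 1/0.757358 = 1.3204.
Lab-frame lifetime: Δt = γτ = 1.3204 × 26.0 ns = 34.33 ns.
Distance: d = vΔt = 0.653 × 2.998×10⁸ m/s × 3.4330×10^-8 s = 6.72 m.

6.72 m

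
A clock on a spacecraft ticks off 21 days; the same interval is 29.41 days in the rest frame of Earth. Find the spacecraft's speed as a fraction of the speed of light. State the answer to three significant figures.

γ = Δt/Δτ = 29.41/21 = 1.4005.
β = √(1 − 1/γ²) = √(1 − 0.50984) = √0.49016 = 0.700.

0.700c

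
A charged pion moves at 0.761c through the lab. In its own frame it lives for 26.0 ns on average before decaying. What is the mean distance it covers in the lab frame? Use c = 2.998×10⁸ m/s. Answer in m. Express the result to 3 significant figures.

9.14 m

With β = 0.761, γ = 1/√(1 − 0.761²) = 1/√0.420879 = 1.5414.
Lab-frame lifetime: Δt = γτ = 1.5414 × 26.0 ns = 40.076 ns.
Distance: d = vΔt = 0.761 × 2.998×10⁸ m/s × 4.0076×10^-8 s = 9.14 m.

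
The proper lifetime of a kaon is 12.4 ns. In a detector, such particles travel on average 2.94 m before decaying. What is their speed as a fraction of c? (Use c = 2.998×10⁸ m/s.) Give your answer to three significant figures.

Lab distance = (lab lifetime)·v = γτ·βc, so βγ = d/(cτ) = 2.940/(2.998×10⁸ × 1.240×10^-8) = 0.79085.
With βγ = 0.79085: γ² = 1 + (βγ)² = 1.625444, and β = (βγ)/γ = 0.79085/1.27493 = 0.620.

0.620c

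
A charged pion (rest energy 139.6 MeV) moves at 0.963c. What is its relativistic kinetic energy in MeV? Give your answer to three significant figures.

With β = 0.963, γ = 1/√(1 − 0.963²) = 1/√0.072631 = 3.7106.
Kinetic energy: K = (γ − 1)mc² = (3.7106 − 1) × 139.6 MeV = 2.7106 × 139.6 = 378 MeV.

378 MeV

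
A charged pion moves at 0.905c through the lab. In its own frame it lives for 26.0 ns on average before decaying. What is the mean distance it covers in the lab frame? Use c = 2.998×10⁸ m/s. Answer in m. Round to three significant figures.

16.6 m

γ = 1/√(1 − β²) = 1/√(1 − 0.819025) = 1/√0.180975 = 1/0.425412 = 2.3507.
Lab-frame lifetime: Δt = γτ = 2.3507 × 26.0 ns = 61.118 ns.
Distance: d = vΔt = 0.905 × 2.998×10⁸ m/s × 6.1118×10^-8 s = 16.6 m.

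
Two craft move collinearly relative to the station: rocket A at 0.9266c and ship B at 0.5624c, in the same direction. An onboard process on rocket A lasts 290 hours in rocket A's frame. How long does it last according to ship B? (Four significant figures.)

Transform rocket A's velocity into ship B's frame: (0.9266 − 0.5624)/(1 − 0.9266·0.5624) = 0.3642/0.47888016, so the relative speed is 0.76052c.
γ for this relative speed: γ = 1/√(1 − 0.578391) = 1.5401.
Rocket A's interval is proper; time dilation gives Δt_B = γΔτ = 1.5401 × 290 hours = 446.6 hours.

446.6 hours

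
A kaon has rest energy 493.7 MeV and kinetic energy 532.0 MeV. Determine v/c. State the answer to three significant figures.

0.877

γ = 1 + K/(mc²) = 1 + 532.0/493.7 = 2.0776.
β = √(1 − 1/γ²) = √(1 − 0.231673) = √0.768327 = 0.877.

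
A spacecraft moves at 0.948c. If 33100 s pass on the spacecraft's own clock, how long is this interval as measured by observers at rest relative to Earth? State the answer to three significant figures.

1.04×10^5 s

Lorentz factor: γ = (1 − 0.898704)^(−1/2) = 3.142.
The onboard clock measures proper time, so the interval in the rest frame of Earth is dilated: Δt = γ·Δτ = 3.142 × 33100 s = 1.04×10^5 s.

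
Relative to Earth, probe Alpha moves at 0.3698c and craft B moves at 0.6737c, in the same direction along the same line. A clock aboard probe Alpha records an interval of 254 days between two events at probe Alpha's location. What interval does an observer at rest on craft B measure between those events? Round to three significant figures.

Speed of probe Alpha in craft B's frame: u = (v_A − v_B)/(1 − v_A v_B/c²) = (0.3698 − 0.6737)/(1 − 0.3698×0.6737) = −0.3039/0.75086574 = −0.40473; |u| = 0.40473c.
At |u| = 0.40473c, γ = (1 − 0.163806)^(−1/2) = 1.0936.
The clock on probe Alpha records proper time, so craft B measures Δt = γΔτ = 1.0936 × 254 = 278 days.

278 days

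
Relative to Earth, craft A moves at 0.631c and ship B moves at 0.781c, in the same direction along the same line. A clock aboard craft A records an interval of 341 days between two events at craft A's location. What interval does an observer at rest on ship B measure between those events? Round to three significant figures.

357 days

Speed of craft A in ship B's frame: u = (v_A − v_B)/(1 − v_A v_B/c²) = (0.631 − 0.781)/(1 − 0.631×0.781) = −0.15/0.507189 = −0.29575; |u| = 0.29575c.
At |u| = 0.29575c, γ = (1 − 0.0874681)^(−1/2) = 1.0468.
The clock on craft A records proper time, so ship B measures Δt = γΔτ = 1.0468 × 341 = 357 days.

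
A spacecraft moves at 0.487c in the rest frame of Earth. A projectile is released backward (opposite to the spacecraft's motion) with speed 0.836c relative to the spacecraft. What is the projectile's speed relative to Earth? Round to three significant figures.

In units of c, u = (u' + v)/(1 + u'v) with u' = −0.836 and v = 0.487.
Numerator: −0.836 + 0.487 = −0.349. Denominator: 1 + (−0.836)(0.487) = 0.592868.
u = −0.349/0.592868 = −0.58866, so the speed is 0.589c.

0.589c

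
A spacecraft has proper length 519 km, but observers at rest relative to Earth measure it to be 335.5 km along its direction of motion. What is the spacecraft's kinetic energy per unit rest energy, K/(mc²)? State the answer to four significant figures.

γ = L₀/L = 519/335.5 = 1.54694.
Since K = (γ−1)mc², K/(mc²) = 1.54694 − 1 = 0.5469.

0.5469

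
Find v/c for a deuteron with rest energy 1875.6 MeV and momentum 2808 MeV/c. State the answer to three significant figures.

βγ = pc/(mc²) = 2808/1875.6 = 1.4971.
Since γ² = 1 + (βγ)² = 3.24131, γ = √3.24131 = 1.80036, and β = (βγ)/γ = 1.4971/1.80036 = 0.832.

0.832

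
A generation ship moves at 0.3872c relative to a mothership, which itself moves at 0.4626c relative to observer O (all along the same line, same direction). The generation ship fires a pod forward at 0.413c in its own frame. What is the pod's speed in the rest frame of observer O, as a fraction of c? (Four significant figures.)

0.8737c

Apply u = (u'+v)/(1+u'v) twice. Pod in the mothership frame: (0.413+0.3872)/(1+0.413·0.3872) = 0.8002/1.1599136 = 0.68988c.
That velocity, transformed to the rest frame of observer O: (0.68988+0.4626)/(1+0.68988·0.4626) = 1.15248/1.319138488 = 0.87366c.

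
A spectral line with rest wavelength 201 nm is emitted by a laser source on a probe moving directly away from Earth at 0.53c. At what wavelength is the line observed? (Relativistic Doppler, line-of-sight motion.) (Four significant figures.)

Relativistic Doppler for wavelength: λ_obs = λ_src · √((1+β)/(1−β)).
With β = 0.53: factor = √(1.53/0.47) = 1.8043.
λ_obs = 201 × 1.8043 = 362.7 nm.

362.7 nm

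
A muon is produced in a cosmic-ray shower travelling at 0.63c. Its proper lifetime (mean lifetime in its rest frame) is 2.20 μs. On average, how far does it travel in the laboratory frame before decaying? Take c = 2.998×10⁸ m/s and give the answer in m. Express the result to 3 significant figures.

535 m

γ = 1/√(1 − β²) = 1/√(1 − 0.3969) = 1/√0.6031 = 1/0.776595 = 1.2877.
Lab-frame lifetime: Δt = γτ = 1.2877 × 2.20 μs = 2.8329 μs.
Distance: d = vΔt = 0.63 × 2.998×10⁸ m/s × 2.8329×10^-6 s = 535 m.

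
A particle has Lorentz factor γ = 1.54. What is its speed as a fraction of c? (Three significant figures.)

0.760c

β = √(1 − 1/γ²) = √(1 − 1/2.3716) = √0.578344 = 0.760.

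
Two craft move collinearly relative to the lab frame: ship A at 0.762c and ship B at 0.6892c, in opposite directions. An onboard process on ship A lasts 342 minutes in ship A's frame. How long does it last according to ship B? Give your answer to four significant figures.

1112 minutes

Speed of ship A in ship B's frame: u = (v_A + v_B)/(1 + v_A v_B/c²) = (0.762 + 0.6892)/(1 + 0.762×0.6892) = 1.4512/1.5251704 = 0.9515; |u| = 0.9515c.
At |u| = 0.9515c, γ = (1 − 0.905352)^(−1/2) = 3.2505.
Ship A's interval is proper; time dilation gives Δt_B = γΔτ = 3.2505 × 342 minutes = 1112 minutes.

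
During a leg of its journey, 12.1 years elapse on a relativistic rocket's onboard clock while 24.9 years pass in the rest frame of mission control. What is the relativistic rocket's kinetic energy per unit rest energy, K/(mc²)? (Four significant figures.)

The time-dilation ratio gives γ = 24.9/12.1 = 2.05785.
Since K = (γ−1)mc², K/(mc²) = 2.05785 − 1 = 1.058.

1.058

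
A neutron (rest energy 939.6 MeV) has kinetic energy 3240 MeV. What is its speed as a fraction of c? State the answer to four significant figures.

K = (γ−1)mc², so γ = 1 + 3240/939.6 = 4.4483.
Then v/c = √(1 − γ⁻²) = √(1 − 0.0505373) = √0.9494627 = 0.9744.

0.9744c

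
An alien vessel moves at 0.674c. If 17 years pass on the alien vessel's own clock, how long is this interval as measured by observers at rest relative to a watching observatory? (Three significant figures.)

23.0 years

β² = 0.454276, so γ = 1/√0.545724 = 1.3537.
Time dilation: Δt = γ·Δτ = 1.3537 × 17 = 23.0 years.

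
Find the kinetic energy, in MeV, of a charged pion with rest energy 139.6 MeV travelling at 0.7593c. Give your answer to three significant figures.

With β = 0.7593, γ = 1/√(1 − 0.7593²) = 1/√0.42346351 = 1.53671.
Kinetic energy: K = (γ − 1)mc² = (1.53671 − 1) × 139.6 MeV = 0.53671 × 139.6 = 74.9 MeV.

74.9 MeV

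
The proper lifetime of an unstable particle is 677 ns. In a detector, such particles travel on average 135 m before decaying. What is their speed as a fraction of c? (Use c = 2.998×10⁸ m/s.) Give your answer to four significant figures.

Let x = d/(cτ) = 135.0 m / (2.998×10⁸ m/s × 6.770×10^-7 s) = 0.66514. Since d = βγcτ, x = βγ = β/√(1−β²).
Solving: β² = x²/(1+x²) = 0.442411/1.442411 = 0.306716, so β = 0.5538.

0.5538c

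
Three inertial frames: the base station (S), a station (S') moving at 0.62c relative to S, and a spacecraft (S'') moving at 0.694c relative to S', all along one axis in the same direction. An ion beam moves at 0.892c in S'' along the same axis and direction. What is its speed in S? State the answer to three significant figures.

0.995c

First combine the ion beam and spacecraft (S''→S'): u₁ = (0.892 + 0.694)/(1 + 0.892×0.694) = 1.586/1.619048 = 0.97959.
Then combine with the station (S'→S): u = (0.97959 + 0.62)/(1 + 0.97959×0.62) = 1.59959/1.6073458 = 0.99517.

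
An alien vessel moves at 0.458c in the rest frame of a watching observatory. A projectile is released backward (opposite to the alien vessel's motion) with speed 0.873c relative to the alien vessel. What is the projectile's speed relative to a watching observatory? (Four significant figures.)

0.6915c

Relativistic velocity addition: u = (u' + v)/(1 + u'v/c²), with u' = −0.873c and v = 0.458c.
Numerator: −0.873 + 0.458 = −0.415. Denominator: 1 + (−0.873)(0.458) = 0.600166.
u = −0.415/0.600166 = −0.69148, so the speed is 0.6915c.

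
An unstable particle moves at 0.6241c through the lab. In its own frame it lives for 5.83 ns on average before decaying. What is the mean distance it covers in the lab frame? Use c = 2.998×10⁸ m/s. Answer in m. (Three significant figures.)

Lorentz factor: γ = (1 − 0.38950081)^(−1/2) = 1.2798.
Lab-frame lifetime: Δt = γτ = 1.2798 × 5.83 ns = 7.4612 ns.
Distance: d = vΔt = 0.6241 × 2.998×10⁸ m/s × 7.4612×10^-9 s = 1.40 m.

1.40 m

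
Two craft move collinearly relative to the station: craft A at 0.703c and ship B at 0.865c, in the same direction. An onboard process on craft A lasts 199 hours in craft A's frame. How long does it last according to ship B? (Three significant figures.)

The velocity of craft A relative to ship B is (0.703 − 0.865)c / (1 − 0.703×0.865) = −0.41337c; relative speed 0.41337c.
γ for this relative speed: γ = 1/√(1 − 0.170875) = 1.0982.
Craft A's interval is proper; time dilation gives Δt_B = γΔτ = 1.0982 × 199 hours = 219 hours.

219 hours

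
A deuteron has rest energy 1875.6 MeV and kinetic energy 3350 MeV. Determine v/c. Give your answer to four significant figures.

γ = 1 + K/(mc²) = 1 + 3350/1875.6 = 2.7861.
β = √(1 − 1/γ²) = √(1 − 0.128827) = √0.871173 = 0.9334.

0.9334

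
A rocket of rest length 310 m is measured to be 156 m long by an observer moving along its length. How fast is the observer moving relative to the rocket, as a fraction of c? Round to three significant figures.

0.864c

Length contraction gives γ = L₀/L = 310/156 = 1.9872.
β = √(1 − 1/γ²) = √0.746769 = 0.864.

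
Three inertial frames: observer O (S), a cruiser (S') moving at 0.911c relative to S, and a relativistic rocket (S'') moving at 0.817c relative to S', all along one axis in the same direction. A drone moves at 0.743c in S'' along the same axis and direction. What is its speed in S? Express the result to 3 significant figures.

First combine the drone and relativistic rocket (S''→S'): u₁ = (0.743 + 0.817)/(1 + 0.743×0.817) = 1.56/1.607031 = 0.97073.
Then combine with the cruiser (S'→S): u = (0.97073 + 0.911)/(1 + 0.97073×0.911) = 1.88173/1.88433503 = 0.99862.

0.999c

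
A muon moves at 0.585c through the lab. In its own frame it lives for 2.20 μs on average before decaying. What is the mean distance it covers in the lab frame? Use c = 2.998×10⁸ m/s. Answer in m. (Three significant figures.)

With β = 0.585, γ = 1/√(1 − 0.585²) = 1/√0.657775 = 1.233.
Lab-frame lifetime: Δt = γτ = 1.233 × 2.20 μs = 2.7126 μs.
Distance: d = vΔt = 0.585 × 2.998×10⁸ m/s × 2.7126×10^-6 s = 476 m.

476 m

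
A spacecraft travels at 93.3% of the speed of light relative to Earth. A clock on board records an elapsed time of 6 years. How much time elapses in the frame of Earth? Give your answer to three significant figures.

With β = 0.933, γ = 1/√(1 − 0.933²) = 1/√0.129511 = 2.7787.
Time dilation: Δt = γ·Δτ = 2.7787 × 6 = 16.7 years.

16.7 years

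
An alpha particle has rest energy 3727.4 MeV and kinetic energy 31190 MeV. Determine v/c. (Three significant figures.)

K = (γ−1)mc², so γ = 1 + 31190/3727.4 = 9.3678.
Then v/c = √(1 − γ⁻²) = √(1 − 0.0113953) = √0.9886047 = 0.994.

0.994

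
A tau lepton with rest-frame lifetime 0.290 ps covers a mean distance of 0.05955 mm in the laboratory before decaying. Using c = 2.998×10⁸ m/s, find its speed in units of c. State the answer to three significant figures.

0.565c

Let x = d/(cτ) = 5.955×10^-5 m / (2.998×10⁸ m/s × 2.900×10^-13 s) = 0.68494. Since d = βγcτ, x = βγ = β/√(1−β²).
Solving: β² = x²/(1+x²) = 0.469143/1.469143 = 0.319331, so β = 0.565.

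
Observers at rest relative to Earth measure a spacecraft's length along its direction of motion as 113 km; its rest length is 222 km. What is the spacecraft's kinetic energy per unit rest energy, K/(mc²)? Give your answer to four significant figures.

From L = L₀/γ: γ = 222/113 = 1.9646.
Since K = (γ−1)mc², K/(mc²) = 1.9646 − 1 = 0.9646.

0.9646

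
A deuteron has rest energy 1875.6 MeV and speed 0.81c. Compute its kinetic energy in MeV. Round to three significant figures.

1320 MeV

γ = 1/√(1 − β²) = 1/√(1 − 0.6561) = 1/√0.3439 = 1/0.58643 = 1.70523.
Kinetic energy: K = (γ − 1)mc² = (1.70523 − 1) × 1875.6 MeV = 0.70523 × 1875.6 = 1320 MeV.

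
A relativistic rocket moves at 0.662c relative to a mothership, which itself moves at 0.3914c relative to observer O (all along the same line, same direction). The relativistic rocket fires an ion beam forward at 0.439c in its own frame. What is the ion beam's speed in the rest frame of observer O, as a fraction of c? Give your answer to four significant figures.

Apply u = (u'+v)/(1+u'v) twice. Ion beam in the mothership frame: (0.439+0.662)/(1+0.439·0.662) = 1.101/1.290618 = 0.85308c.
That velocity, transformed to the rest frame of observer O: (0.85308+0.3914)/(1+0.85308·0.3914) = 1.24448/1.333895512 = 0.93297c.

0.9330c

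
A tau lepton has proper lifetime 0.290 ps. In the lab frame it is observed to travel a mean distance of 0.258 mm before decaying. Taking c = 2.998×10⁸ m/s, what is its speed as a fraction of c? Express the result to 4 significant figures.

Lab distance = (lab lifetime)·v = γτ·βc, so βγ = d/(cτ) = 2.580×10^-4/(2.998×10⁸ × 2.900×10^-13) = 2.9675.
With βγ = 2.9675: γ² = 1 + (βγ)² = 9.80606, and β = (βγ)/γ = 2.9675/3.13146 = 0.9476.

0.9476c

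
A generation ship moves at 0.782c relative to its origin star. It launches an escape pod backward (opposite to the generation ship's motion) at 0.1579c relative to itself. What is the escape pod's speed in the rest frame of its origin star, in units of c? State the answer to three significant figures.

Relativistic velocity addition: u = (u' + v)/(1 + u'v/c²), with u' = −0.1579c and v = 0.782c.
Numerator: −0.1579 + 0.782 = 0.6241. Denominator: 1 + (−0.1579)(0.782) = 0.8765222.
u = 0.6241/0.8765222 = 0.71202, so the speed is 0.712c.

0.712c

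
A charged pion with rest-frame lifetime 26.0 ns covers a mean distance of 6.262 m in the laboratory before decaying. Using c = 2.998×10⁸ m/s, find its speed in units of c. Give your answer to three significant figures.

d = βγcτ ⇒ βγ = d/(cτ) = 6.262 m / (7.7948 m) = 0.80336.
β = (βγ)/√(1+(βγ)²) = 0.80336/√1.645387 = 0.626.

0.626c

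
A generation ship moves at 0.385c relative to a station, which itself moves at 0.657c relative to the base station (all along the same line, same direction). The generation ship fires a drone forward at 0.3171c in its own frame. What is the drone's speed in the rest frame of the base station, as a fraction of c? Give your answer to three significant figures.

Apply u = (u'+v)/(1+u'v) twice. Drone in the station frame: (0.3171+0.385)/(1+0.3171·0.385) = 0.7021/1.1220835 = 0.62571c.
That velocity, transformed to the rest frame of the base station: (0.62571+0.657)/(1+0.62571·0.657) = 1.28271/1.41109147 = 0.90902c.

0.909c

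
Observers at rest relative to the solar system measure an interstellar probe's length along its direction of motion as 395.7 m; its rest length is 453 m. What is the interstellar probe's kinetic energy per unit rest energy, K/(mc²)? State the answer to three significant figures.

0.145

γ = L₀/L = 453/395.7 = 1.14481.
K/(mc²) = γ − 1 = 1.14481 − 1 = 0.145.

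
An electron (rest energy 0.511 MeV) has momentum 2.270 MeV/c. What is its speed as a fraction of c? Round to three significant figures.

0.976c

βγ = pc/(mc²) = 2.270/0.511 = 4.4423.
Since γ² = 1 + (βγ)² = 20.734, γ = √20.734 = 4.55346, and β = (βγ)/γ = 4.4423/4.55346 = 0.976.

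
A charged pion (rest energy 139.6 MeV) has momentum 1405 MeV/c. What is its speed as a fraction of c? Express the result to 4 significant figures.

0.9951c

βγ = pc/(mc²) = 1405/139.6 = 10.064.
Since γ² = 1 + (βγ)² = 102.284, γ = √102.284 = 10.1136, and β = (βγ)/γ = 10.064/10.1136 = 0.9951.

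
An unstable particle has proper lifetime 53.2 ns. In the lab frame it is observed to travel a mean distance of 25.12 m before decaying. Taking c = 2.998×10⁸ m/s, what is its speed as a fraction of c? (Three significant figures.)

0.844c

Lab distance = (lab lifetime)·v = γτ·βc, so βγ = d/(cτ) = 25.12/(2.998×10⁸ × 5.320×10^-8) = 1.575.
With βγ = 1.575: γ² = 1 + (βγ)² = 3.48062, and β = (βγ)/γ = 1.575/1.86564 = 0.844.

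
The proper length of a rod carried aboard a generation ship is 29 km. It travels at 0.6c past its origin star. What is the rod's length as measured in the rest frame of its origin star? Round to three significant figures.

γ = 1/√(1 − β²) = 1/√(1 − 0.36) = 1/√0.64 = 1/0.8 = 1.25.
Length contraction: L = L₀/γ = 29/1.25 = 23.2 km.

23.2 km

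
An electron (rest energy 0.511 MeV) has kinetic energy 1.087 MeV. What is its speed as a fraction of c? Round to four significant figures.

0.9475c

γ = 1 + K/(mc²) = 1 + 1.087/0.511 = 3.1272.
β = √(1 − 1/γ²) = √(1 − 0.102256) = √0.897744 = 0.9475.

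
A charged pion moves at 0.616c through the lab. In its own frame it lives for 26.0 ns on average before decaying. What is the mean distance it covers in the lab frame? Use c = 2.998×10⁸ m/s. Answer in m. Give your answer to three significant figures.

6.10 m

With β = 0.616, γ = 1/√(1 − 0.616²) = 1/√0.620544 = 1.2694.
Lab-frame lifetime: Δt = γτ = 1.2694 × 26.0 ns = 33.004 ns.
Distance: d = vΔt = 0.616 × 2.998×10⁸ m/s × 3.3004×10^-8 s = 6.10 m.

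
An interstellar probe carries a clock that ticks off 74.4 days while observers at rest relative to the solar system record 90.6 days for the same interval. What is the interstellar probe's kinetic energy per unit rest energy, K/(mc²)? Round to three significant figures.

γ = Δt/Δτ = 90.6/74.4 = 1.21774.
K/(mc²) = γ − 1 = 1.21774 − 1 = 0.218.

0.218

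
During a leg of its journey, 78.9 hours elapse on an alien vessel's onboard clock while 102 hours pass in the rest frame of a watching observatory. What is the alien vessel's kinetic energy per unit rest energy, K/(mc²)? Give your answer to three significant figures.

0.293

The time-dilation ratio gives γ = 102/78.9 = 1.29278.
K/(mc²) = γ − 1 = 1.29278 − 1 = 0.293.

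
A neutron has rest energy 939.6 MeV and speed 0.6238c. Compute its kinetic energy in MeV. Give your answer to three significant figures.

263 MeV

With β = 0.6238, γ = 1/√(1 − 0.6238²) = 1/√0.61087356 = 1.27945.
Kinetic energy: K = (γ − 1)mc² = (1.27945 − 1) × 939.6 MeV = 0.27945 × 939.6 = 263 MeV.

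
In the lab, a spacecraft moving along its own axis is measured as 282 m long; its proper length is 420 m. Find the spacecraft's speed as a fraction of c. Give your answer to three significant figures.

0.741c

Length contraction gives γ = L₀/L = 420/282 = 1.4894.
β = √(1 − 1/γ²) = √0.549207 = 0.741.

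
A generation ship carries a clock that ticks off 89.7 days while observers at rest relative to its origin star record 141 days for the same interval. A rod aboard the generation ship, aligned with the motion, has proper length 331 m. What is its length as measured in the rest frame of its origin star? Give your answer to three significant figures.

From Δt = γΔτ: γ = 141/89.7 = 1.57191.
The rod contracts by the same γ: 331 m / 1.57191 = 211 m.

211 m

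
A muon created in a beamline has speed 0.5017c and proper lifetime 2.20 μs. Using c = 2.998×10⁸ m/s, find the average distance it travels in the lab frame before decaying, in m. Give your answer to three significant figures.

γ = 1/√(1 − β²) = 1/√(1 − 0.25170289) = 1/√0.74829711 = 1/0.865042 = 1.156.
Lab-frame lifetime: Δt = γτ = 1.156 × 2.20 μs = 2.5432 μs.
Distance: d = vΔt = 0.5017 × 2.998×10⁸ m/s × 2.5432×10^-6 s = 383 m.

383 m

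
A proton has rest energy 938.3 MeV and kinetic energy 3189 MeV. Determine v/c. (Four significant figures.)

γ = 1 + K/(mc²) = 1 + 3189/938.3 = 4.3987.
β = √(1 − 1/γ²) = √(1 − 0.0516834) = √0.9483166 = 0.9738.

0.9738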